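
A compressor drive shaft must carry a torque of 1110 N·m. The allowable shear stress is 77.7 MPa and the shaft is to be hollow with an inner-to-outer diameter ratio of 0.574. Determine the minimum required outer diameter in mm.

43.4 mm

For a hollow shaft with d_i/d_o = 0.574: τ_max = 16T/(π d_o³ (1−k⁴)), so d_o = [16T/(π τ_allow (1−k⁴))]^(1/3) = [16·1110/(π·7.77×10^7·0.8914)]^(1/3) = 0.04338 m.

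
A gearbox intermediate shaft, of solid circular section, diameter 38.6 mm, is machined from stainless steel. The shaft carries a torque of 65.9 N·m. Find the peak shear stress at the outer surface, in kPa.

5840 kPa

J = πd⁴/32 = π(0.0386)⁴/32 = 2.179×10^-7 m⁴.
τ_max = T·r/J = 65.90 × 0.0193 / 2.179×10^-7 = 5.836×10^6 Pa.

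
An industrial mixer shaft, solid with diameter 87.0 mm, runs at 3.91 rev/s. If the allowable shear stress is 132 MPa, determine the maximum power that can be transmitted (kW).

J = πd⁴/32 = π(0.0870)⁴/32 = 5.624×10^-6 m⁴.
T_max = τ_allow·J/r = 1.32×10^8 × 5.624×10^-6 / 0.0435 = 17070 N·m.
ω = 2π·3.91 = 24.57 rad/s, so P_max = T_max·ω = 4.193×10^5 W.

419 kW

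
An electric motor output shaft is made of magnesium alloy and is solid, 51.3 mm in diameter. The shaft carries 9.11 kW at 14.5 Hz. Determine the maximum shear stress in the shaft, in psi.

547 psi

ω = 2π·14.5 = 91.11 rad/s, so T = P/ω = 9.11×10³ / 91.11 = 99.99 N·m.
J = πd⁴/32 = π(0.0513)⁴/32 = 6.799×10^-7 m⁴.
τ_max = T·r/J = 99.99 × 0.0256 / 6.799×10^-7 = 3.772×10^6 Pa.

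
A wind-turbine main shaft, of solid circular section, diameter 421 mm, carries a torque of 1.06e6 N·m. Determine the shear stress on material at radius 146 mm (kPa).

J = πd⁴/32 = π(0.421)⁴/32 = 3.084×10^-3 m⁴.
Shear stress varies linearly with radius: τ = T·r/J = 1.060e6 × 0.146 / 3.084×10^-3 = 5.018×10^7 Pa.

50200 kPa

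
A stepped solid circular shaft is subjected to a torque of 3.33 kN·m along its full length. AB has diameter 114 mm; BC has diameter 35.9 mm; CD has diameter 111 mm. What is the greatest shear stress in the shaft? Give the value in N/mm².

Under the same torque, τ_max = 16T/(πd³) is largest where d is smallest — segment BC (d = 35.9 mm).
τ_max = 16·3330/(π·(0.0359)³) = 3.665×10^8 Pa.

367 N/mm²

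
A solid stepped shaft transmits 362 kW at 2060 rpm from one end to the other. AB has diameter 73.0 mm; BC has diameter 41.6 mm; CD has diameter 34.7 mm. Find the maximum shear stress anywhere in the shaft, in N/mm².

205 N/mm²

ω = 2π·2060/60 = 215.7 rad/s, so T = P/ω = 362×10³ / 215.7 = 1678 N·m.
Under the same torque, τ_max = 16T/(πd³) is largest where d is smallest — segment CD (d = 34.7 mm).
τ_max = 16·1678/(π·(0.0347)³) = 2.045×10^8 Pa.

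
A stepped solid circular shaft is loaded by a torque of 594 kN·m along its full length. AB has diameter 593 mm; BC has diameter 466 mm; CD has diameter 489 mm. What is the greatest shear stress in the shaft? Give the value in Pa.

Under the same torque, τ_max = 16T/(πd³) is largest where d is smallest — segment BC (d = 466 mm).
τ_max = 16·594000/(π·(0.466)³) = 2.990×10^7 Pa.

2.99e7 Pa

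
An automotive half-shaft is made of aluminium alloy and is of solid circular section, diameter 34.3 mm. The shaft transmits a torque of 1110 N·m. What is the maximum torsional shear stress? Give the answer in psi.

20300 psi

J = πd⁴/32 = π(0.0343)⁴/32 = 1.359×10^-7 m⁴.
τ_max = T·r/J = 1110 × 0.0171 / 1.359×10^-7 = 1.401×10^8 Pa.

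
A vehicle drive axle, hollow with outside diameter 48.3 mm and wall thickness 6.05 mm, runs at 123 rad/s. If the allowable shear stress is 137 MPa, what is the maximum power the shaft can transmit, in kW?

J = π(d_o⁴ − d_i⁴)/32 = π(0.0483⁴ − 0.0362⁴)/32 = 3.657×10^-7 m⁴.
T_max = τ_allow·J/r = 1.37×10^8 × 3.657×10^-7 / 0.0241 = 2075 N·m.
ω = 123 rad/s, so P_max = T_max·ω = 2.552×10^5 W.

255 kW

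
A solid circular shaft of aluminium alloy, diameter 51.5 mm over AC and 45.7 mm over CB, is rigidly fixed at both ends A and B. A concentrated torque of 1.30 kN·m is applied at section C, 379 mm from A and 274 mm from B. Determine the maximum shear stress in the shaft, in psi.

Compatibility: T_A·a/J_AC = T_B·b/J_CB with T_A + T_B = T₀.
J_AC = 6.91×10^-7 m⁴, J_CB = 4.28×10^-7 m⁴, so T_A = T₀·(J_AC/a)/((J_AC/a)+(J_CB/b)) = 699.8 N·m, T_B = 600.2 N·m.
τ in each portion: τ_AC = 2.61×10^7 Pa, τ_CB = 3.20×10^7 Pa; maximum is in CB.
τ_max = T_CB·r/J = 600.2·0.0229/4.28×10^-7 = 3.203×10^7 Pa.

4650 psi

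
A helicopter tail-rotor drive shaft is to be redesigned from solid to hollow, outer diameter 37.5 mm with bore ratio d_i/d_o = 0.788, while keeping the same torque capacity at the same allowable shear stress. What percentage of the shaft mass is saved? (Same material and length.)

Equal τ_max and T ⇒ the solid shaft needs d_s³ = d_o³(1−k⁴), so d_s = 37.5·(1−0.788⁴)^(1/3) = 31.88 mm.
Area ratio A_h/A_s = d_o²(1−k²)/d_s² = (1−k²)/(1−k⁴)^(2/3) = 0.5245.
Mass saving = 1 − 0.5245 = 47.6 %.

47.6 %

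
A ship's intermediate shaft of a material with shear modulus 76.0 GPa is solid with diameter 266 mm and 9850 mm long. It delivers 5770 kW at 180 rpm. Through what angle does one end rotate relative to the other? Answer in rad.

0.0807 rad

ω = 2π·180/60 = 18.85 rad/s, so T = P/ω = 5770×10³ / 18.85 = 306100 N·m.
J = πd⁴/32 = π(0.266)⁴/32 = 4.915×10^-4 m⁴.
θ = T·L/(G·J) = 306100 × 9.85 / (76.0×10⁹ × 4.915×10^-4) = 0.08072 rad.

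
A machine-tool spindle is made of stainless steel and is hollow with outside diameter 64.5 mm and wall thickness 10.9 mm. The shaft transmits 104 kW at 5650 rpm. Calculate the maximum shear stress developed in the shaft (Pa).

4.13e6 Pa

ω = 2π·5650/60 = 591.7 rad/s, so T = P/ω = 104×10³ / 591.7 = 175.8 N·m.
J = π(d_o⁴ − d_i⁴)/32 = π(0.0645⁴ − 0.0427⁴)/32 = 1.373×10^-6 m⁴.
τ_max = T·r/J = 175.8 × 0.0323 / 1.373×10^-6 = 4.129×10^6 Pa.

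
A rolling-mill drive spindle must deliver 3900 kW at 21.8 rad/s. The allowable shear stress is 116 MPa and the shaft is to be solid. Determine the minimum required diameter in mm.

199 mm

ω = 21.8 rad/s, so T = P/ω = 3900×10³ / 21.80 = 178900 N·m.
For a solid shaft τ_max = 16T/(πd³), so d = (16T/(π τ_allow))^(1/3) = (16·178900/(π·1.16×10^8))^(1/3) = 0.1988 m.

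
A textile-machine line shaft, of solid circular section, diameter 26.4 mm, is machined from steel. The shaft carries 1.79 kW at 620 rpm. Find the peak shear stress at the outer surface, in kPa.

ω = 2π·620/60 = 64.93 rad/s, so T = P/ω = 1.79×10³ / 64.93 = 27.57 N·m.
J = πd⁴/32 = π(0.0264)⁴/32 = 4.769×10^-8 m⁴.
τ_max = T·r/J = 27.57 × 0.0132 / 4.769×10^-8 = 7.631×10^6 Pa.

7630 kPa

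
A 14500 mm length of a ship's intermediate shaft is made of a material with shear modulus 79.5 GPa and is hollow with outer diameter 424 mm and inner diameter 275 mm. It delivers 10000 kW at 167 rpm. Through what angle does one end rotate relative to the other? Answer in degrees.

2.29°

ω = 2π·167/60 = 17.49 rad/s, so T = P/ω = 10000×10³ / 17.49 = 571800 N·m.
J = π(d_o⁴ − d_i⁴)/32 = π(0.424⁴ − 0.275⁴)/32 = 2.611×10^-3 m⁴.
θ = T·L/(G·J) = 571800 × 14.5 / (79.5×10⁹ × 2.611×10^-3) = 0.03994 rad.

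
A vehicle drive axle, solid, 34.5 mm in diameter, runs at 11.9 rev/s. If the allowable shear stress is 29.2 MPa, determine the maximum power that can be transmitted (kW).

J = πd⁴/32 = π(0.0345)⁴/32 = 1.391×10^-7 m⁴.
T_max = τ_allow·J/r = 2.92×10^7 × 1.391×10^-7 / 0.0173 = 235.4 N·m.
ω = 2π·11.9 = 74.77 rad/s, so P_max = T_max·ω = 1.760×10^4 W.

17.6 kW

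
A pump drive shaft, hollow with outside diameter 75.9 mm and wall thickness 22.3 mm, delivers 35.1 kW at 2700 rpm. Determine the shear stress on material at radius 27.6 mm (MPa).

ω = 2π·2700/60 = 282.7 rad/s, so T = P/ω = 35.1×10³ / 282.7 = 124.1 N·m.
J = π(d_o⁴ − d_i⁴)/32 = π(0.0759⁴ − 0.0313⁴)/32 = 3.164×10^-6 m⁴.
Shear stress varies linearly with radius: τ = T·r/J = 124.1 × 0.0276 / 3.164×10^-6 = 1.083×10^6 Pa.

1.08 MPa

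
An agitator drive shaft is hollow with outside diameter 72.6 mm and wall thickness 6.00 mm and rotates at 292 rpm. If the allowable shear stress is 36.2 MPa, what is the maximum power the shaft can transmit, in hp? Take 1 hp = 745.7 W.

J = π(d_o⁴ − d_i⁴)/32 = π(0.0726⁴ − 0.0606⁴)/32 = 1.403×10^-6 m⁴.
T_max = τ_allow·J/r = 3.62×10^7 × 1.403×10^-6 / 0.0363 = 1400 N·m.
ω = 2π·292/60 = 30.58 rad/s, so P_max = T_max·ω = 4.279×10^4 W.

57.4 hp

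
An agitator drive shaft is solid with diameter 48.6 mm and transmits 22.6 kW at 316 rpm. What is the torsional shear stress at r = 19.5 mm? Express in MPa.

ω = 2π·316/60 = 33.09 rad/s, so T = P/ω = 22.6×10³ / 33.09 = 683.0 N·m.
J = πd⁴/32 = π(0.0486)⁴/32 = 5.477×10^-7 m⁴.
Shear stress varies linearly with radius: τ = T·r/J = 683.0 × 0.0195 / 5.477×10^-7 = 2.432×10^7 Pa.

24.3 MPa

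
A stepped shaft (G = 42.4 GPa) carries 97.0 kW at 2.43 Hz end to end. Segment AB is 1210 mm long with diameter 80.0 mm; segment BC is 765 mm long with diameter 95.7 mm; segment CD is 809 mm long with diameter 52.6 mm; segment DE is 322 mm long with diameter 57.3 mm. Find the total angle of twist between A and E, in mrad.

ω = 2π·2.43 = 15.27 rad/s, so T = P/ω = 97.0×10³ / 15.27 = 6353 N·m.
J_AB = π(0.0800)⁴/32 = 4.02×10^-6 m⁴; J_BC = π(0.0957)⁴/32 = 8.23×10^-6 m⁴; J_CD = π(0.0526)⁴/32 = 7.52×10^-7 m⁴; J_DE = π(0.0573)⁴/32 = 1.06×10^-6 m⁴.
θ = (T/G)·Σ L_i/J_i = (6353/42.4×10⁹)·(1.21/4.02×10^-6 + 0.765/8.23×10^-6 + 0.809/7.52×10^-7 + 0.322/1.06×10^-6) = 0.2659 rad.

266 mrad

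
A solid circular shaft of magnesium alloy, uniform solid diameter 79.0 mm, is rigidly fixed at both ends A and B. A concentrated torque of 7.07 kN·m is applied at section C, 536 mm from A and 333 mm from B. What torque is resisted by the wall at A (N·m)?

With uniform GJ and both ends fixed, compatibility θ_AC = θ_CB gives T_A·a = T_B·b, together with T_A + T_B = T₀.
T_A = T₀·b/(a+b) = 7070·333/869.0 = 2709 N·m; T_B = 4361 N·m.

2710 N·m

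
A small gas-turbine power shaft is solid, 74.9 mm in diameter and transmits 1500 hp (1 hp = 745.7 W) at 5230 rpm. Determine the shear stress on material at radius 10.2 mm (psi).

978 psi

ω = 2π·5230/60 = 547.7 rad/s, so T = P/ω = 1500×745.7 / 547.7 = 2042 N·m.
J = πd⁴/32 = π(0.0749)⁴/32 = 3.090×10^-6 m⁴.
Shear stress varies linearly with radius: τ = T·r/J = 2042 × 0.0102 / 3.090×10^-6 = 6.742×10^6 Pa.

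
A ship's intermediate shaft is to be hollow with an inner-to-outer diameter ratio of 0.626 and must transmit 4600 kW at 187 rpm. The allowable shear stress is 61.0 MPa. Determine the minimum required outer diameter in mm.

285 mm

ω = 2π·187/60 = 19.58 rad/s, so T = P/ω = 4600×10³ / 19.58 = 234900 N·m.
For a hollow shaft with d_i/d_o = 0.626: τ_max = 16T/(π d_o³ (1−k⁴)), so d_o = [16T/(π τ_allow (1−k⁴))]^(1/3) = [16·234900/(π·6.10×10^7·0.8464)]^(1/3) = 0.2851 m.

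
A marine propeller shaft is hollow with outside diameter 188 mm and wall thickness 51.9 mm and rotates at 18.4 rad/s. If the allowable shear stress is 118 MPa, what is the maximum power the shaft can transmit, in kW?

2720 kW

J = π(d_o⁴ − d_i⁴)/32 = π(0.188⁴ − 0.0842⁴)/32 = 1.177×10^-4 m⁴.
T_max = τ_allow·J/r = 1.18×10^8 × 1.177×10^-4 / 0.0940 = 147800 N·m.
ω = 18.4 rad/s, so P_max = T_max·ω = 2.719×10^6 W.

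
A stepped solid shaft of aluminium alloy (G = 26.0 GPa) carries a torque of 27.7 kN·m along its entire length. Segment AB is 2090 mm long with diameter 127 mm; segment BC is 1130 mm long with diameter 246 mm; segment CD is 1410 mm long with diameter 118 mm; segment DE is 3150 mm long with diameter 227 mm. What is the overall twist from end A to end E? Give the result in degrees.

J_AB = π(0.127)⁴/32 = 2.55×10^-5 m⁴; J_BC = π(0.246)⁴/32 = 3.60×10^-4 m⁴; J_CD = π(0.118)⁴/32 = 1.90×10^-5 m⁴; J_DE = π(0.227)⁴/32 = 2.61×10^-4 m⁴.
θ = (T/G)·Σ L_i/J_i = (27700/26.0×10⁹)·(2.09/2.55×10^-5 + 1.13/3.60×10^-4 + 1.41/1.90×10^-5 + 3.15/2.61×10^-4) = 0.1823 rad.

10.4°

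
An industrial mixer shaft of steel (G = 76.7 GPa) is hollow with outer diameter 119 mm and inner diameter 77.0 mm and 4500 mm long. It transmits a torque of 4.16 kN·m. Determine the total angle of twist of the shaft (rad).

0.0150 rad

J = π(d_o⁴ − d_i⁴)/32 = π(0.119⁴ − 0.0770⁴)/32 = 1.624×10^-5 m⁴.
θ = T·L/(G·J) = 4160 × 4.50 / (76.7×10⁹ × 1.624×10^-5) = 0.01503 rad.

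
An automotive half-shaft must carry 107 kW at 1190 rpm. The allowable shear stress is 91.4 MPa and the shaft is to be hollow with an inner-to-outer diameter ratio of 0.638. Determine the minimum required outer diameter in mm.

38.6 mm

ω = 2π·1190/60 = 124.6 rad/s, so T = P/ω = 107×10³ / 124.6 = 858.6 N·m.
For a hollow shaft with d_i/d_o = 0.638: τ_max = 16T/(π d_o³ (1−k⁴)), so d_o = [16T/(π τ_allow (1−k⁴))]^(1/3) = [16·858.6/(π·9.14×10^7·0.8343)]^(1/3) = 0.03856 m.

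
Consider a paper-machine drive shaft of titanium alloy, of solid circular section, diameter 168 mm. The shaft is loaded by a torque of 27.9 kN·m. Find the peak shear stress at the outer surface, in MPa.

30.0 MPa

J = πd⁴/32 = π(0.168)⁴/32 = 7.821×10^-5 m⁴.
τ_max = T·r/J = 27900 × 0.0840 / 7.821×10^-5 = 2.997×10^7 Pa.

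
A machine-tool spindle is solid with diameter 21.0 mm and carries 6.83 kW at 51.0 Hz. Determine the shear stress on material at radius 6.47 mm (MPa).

ω = 2π·51.0 = 320.4 rad/s, so T = P/ω = 6.83×10³ / 320.4 = 21.31 N·m.
J = πd⁴/32 = π(0.0210)⁴/32 = 1.909×10^-8 m⁴.
Shear stress varies linearly with radius: τ = T·r/J = 21.31 × 0.00647 / 1.909×10^-8 = 7.223×10^6 Pa.

7.22 MPa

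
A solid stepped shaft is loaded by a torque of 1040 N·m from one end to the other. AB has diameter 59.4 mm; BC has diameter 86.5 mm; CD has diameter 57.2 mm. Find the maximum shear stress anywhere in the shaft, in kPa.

28300 kPa

Under the same torque, τ_max = 16T/(πd³) is largest where d is smallest — segment CD (d = 57.2 mm).
τ_max = 16·1040/(π·(0.0572)³) = 2.830×10^7 Pa.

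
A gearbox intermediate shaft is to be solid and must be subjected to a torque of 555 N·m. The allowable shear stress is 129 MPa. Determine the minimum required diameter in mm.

28.0 mm

For a solid shaft τ_max = 16T/(πd³), so d = (16T/(π τ_allow))^(1/3) = (16·555.0/(π·1.29×10^8))^(1/3) = 0.02798 m.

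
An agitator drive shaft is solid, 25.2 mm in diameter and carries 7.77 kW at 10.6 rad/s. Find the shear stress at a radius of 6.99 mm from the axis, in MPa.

129 MPa

ω = 10.6 rad/s, so T = P/ω = 7.77×10³ / 10.60 = 733.0 N·m.
J = πd⁴/32 = π(0.0252)⁴/32 = 3.959×10^-8 m⁴.
Shear stress varies linearly with radius: τ = T·r/J = 733.0 × 0.00699 / 3.959×10^-8 = 1.294×10^8 Pa.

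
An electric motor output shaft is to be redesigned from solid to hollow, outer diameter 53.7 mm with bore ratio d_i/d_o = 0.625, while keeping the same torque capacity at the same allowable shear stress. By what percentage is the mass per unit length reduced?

32.0 %

Equal τ_max and T ⇒ the solid shaft needs d_s³ = d_o³(1−k⁴), so d_s = 53.7·(1−0.625⁴)^(1/3) = 50.82 mm.
Area ratio A_h/A_s = d_o²(1−k²)/d_s² = (1−k²)/(1−k⁴)^(2/3) = 0.6805.
Mass saving = 1 − 0.6805 = 32.0 %.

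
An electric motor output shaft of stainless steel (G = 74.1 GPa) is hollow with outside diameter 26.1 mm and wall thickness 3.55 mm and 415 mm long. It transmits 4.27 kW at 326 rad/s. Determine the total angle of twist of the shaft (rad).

ω = 326 rad/s, so T = P/ω = 4.27×10³ / 326.0 = 13.10 N·m.
J = π(d_o⁴ − d_i⁴)/32 = π(0.0261⁴ − 0.0190⁴)/32 = 3.276×10^-8 m⁴.
θ = T·L/(G·J) = 13.10 × 0.415 / (74.1×10⁹ × 3.276×10^-8) = 2.239×10^-3 rad.

0.00224 rad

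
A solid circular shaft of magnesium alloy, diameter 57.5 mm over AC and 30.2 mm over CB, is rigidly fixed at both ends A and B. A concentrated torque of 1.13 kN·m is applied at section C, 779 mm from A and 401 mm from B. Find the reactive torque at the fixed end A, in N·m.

Compatibility: T_A·a/J_AC = T_B·b/J_CB with T_A + T_B = T₀.
J_AC = 1.07×10^-6 m⁴, J_CB = 8.17×10^-8 m⁴, so T_A = T₀·(J_AC/a)/((J_AC/a)+(J_CB/b)) = 984.5 N·m, T_B = 145.5 N·m.

984 N·m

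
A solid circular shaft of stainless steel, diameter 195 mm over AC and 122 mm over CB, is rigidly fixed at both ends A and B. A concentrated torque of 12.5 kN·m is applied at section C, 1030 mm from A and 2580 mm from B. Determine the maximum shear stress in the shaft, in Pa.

Compatibility: T_A·a/J_AC = T_B·b/J_CB with T_A + T_B = T₀.
J_AC = 1.42×10^-4 m⁴, J_CB = 2.17×10^-5 m⁴, so T_A = T₀·(J_AC/a)/((J_AC/a)+(J_CB/b)) = 11780 N·m, T_B = 720.5 N·m.
τ in each portion: τ_AC = 8.09×10^6 Pa, τ_CB = 2.02×10^6 Pa; maximum is in AC.
τ_max = T_AC·r/J = 11780·0.0975/1.42×10^-4 = 8.091×10^6 Pa.

8.09e6 Pa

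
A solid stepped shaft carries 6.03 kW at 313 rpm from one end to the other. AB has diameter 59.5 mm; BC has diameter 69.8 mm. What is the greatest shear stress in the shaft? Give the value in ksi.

0.645 ksi

ω = 2π·313/60 = 32.78 rad/s, so T = P/ω = 6.03×10³ / 32.78 = 184.0 N·m.
Under the same torque, τ_max = 16T/(πd³) is largest where d is smallest — segment AB (d = 59.5 mm).
τ_max = 16·184.0/(π·(0.0595)³) = 4.448×10^6 Pa.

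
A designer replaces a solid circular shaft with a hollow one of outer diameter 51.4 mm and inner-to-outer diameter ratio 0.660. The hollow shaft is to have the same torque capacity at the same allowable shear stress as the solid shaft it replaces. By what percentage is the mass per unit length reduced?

Equal τ_max and T ⇒ the solid shaft needs d_s³ = d_o³(1−k⁴), so d_s = 51.4·(1−0.660⁴)^(1/3) = 47.92 mm.
Area ratio A_h/A_s = d_o²(1−k²)/d_s² = (1−k²)/(1−k⁴)^(2/3) = 0.6494.
Mass saving = 1 − 0.6494 = 35.1 %.

35.1 %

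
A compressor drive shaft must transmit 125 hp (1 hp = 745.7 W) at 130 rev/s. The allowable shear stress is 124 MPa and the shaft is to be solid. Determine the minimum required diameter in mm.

ω = 2π·130 = 816.8 rad/s, so T = P/ω = 125×745.7 / 816.8 = 114.1 N·m.
For a solid shaft τ_max = 16T/(πd³), so d = (16T/(π τ_allow))^(1/3) = (16·114.1/(π·1.24×10^8))^(1/3) = 0.01674 m.

16.7 mm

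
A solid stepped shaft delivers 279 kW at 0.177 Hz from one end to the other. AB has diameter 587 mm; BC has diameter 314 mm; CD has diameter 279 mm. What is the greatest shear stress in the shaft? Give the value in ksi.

8.53 ksi

ω = 2π·0.177 = 1.112 rad/s, so T = P/ω = 279×10³ / 1.112 = 250900 N·m.
Under the same torque, τ_max = 16T/(πd³) is largest where d is smallest — segment CD (d = 279 mm).
τ_max = 16·250900/(π·(0.279)³) = 5.883×10^7 Pa.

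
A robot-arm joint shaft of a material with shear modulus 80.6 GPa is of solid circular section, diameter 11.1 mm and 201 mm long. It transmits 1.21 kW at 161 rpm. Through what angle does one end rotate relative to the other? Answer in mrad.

120 mrad

ω = 2π·161/60 = 16.86 rad/s, so T = P/ω = 1.21×10³ / 16.86 = 71.77 N·m.
J = πd⁴/32 = π(0.0111)⁴/32 = 1.490×10^-9 m⁴.
θ = T·L/(G·J) = 71.77 × 0.201 / (80.6×10⁹ × 1.490×10^-9) = 0.1201 rad.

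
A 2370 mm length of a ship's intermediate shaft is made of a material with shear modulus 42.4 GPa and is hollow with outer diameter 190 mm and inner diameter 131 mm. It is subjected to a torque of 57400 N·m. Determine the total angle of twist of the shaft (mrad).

32.4 mrad

J = π(d_o⁴ − d_i⁴)/32 = π(0.190⁴ − 0.131⁴)/32 = 9.903×10^-5 m⁴.
θ = T·L/(G·J) = 57400 × 2.37 / (42.4×10⁹ × 9.903×10^-5) = 0.03240 rad.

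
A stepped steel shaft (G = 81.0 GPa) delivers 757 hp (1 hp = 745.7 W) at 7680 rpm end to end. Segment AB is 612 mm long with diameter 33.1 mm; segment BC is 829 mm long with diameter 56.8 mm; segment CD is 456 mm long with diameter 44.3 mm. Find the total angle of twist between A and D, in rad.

ω = 2π·7680/60 = 804.2 rad/s, so T = P/ω = 757×745.7 / 804.2 = 701.9 N·m.
J_AB = π(0.0331)⁴/32 = 1.18×10^-7 m⁴; J_BC = π(0.0568)⁴/32 = 1.02×10^-6 m⁴; J_CD = π(0.0443)⁴/32 = 3.78×10^-7 m⁴.
θ = (T/G)·Σ L_i/J_i = (701.9/81.0×10⁹)·(0.612/1.18×10^-7 + 0.829/1.02×10^-6 + 0.456/3.78×10^-7) = 0.06248 rad.

0.0625 rad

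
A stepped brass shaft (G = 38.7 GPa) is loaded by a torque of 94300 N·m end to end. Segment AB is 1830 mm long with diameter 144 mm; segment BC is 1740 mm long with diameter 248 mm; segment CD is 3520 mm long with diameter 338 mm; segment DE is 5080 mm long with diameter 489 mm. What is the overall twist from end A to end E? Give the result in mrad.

J_AB = π(0.144)⁴/32 = 4.22×10^-5 m⁴; J_BC = π(0.248)⁴/32 = 3.71×10^-4 m⁴; J_CD = π(0.338)⁴/32 = 1.28×10^-3 m⁴; J_DE = π(0.489)⁴/32 = 5.61×10^-3 m⁴.
θ = (T/G)·Σ L_i/J_i = (94300/38.7×10⁹)·(1.83/4.22×10^-5 + 1.74/3.71×10^-4 + 3.52/1.28×10^-3 + 5.08/5.61×10^-3) = 0.1259 rad.

126 mrad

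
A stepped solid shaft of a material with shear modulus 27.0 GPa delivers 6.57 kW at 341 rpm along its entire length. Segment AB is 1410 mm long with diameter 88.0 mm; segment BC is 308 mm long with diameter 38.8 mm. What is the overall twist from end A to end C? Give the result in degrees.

ω = 2π·341/60 = 35.71 rad/s, so T = P/ω = 6.57×10³ / 35.71 = 184.0 N·m.
J_AB = π(0.0880)⁴/32 = 5.89×10^-6 m⁴; J_BC = π(0.0388)⁴/32 = 2.22×10^-7 m⁴.
θ = (T/G)·Σ L_i/J_i = (184.0/27.0×10⁹)·(1.41/5.89×10^-6 + 0.308/2.22×10^-7) = 0.01106 rad.

0.634°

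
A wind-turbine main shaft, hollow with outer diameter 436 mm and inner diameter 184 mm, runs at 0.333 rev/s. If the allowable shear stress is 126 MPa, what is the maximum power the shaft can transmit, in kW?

4150 kW

J = π(d_o⁴ − d_i⁴)/32 = π(0.436⁴ − 0.184⁴)/32 = 3.435×10^-3 m⁴.
T_max = τ_allow·J/r = 1.26×10^8 × 3.435×10^-3 / 0.218 = 1.985e6 N·m.
ω = 2π·0.333 = 2.092 rad/s, so P_max = T_max·ω = 4.154×10^6 W.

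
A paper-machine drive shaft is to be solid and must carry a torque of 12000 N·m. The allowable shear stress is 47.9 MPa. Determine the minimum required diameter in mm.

For a solid shaft τ_max = 16T/(πd³), so d = (16T/(π τ_allow))^(1/3) = (16·12000/(π·4.79×10^7))^(1/3) = 0.1085 m.

108 mm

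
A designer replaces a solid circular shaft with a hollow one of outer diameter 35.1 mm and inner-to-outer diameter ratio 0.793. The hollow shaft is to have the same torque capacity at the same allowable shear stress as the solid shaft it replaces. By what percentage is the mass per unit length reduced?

Equal τ_max and T ⇒ the solid shaft needs d_s³ = d_o³(1−k⁴), so d_s = 35.1·(1−0.793⁴)^(1/3) = 29.68 mm.
Area ratio A_h/A_s = d_o²(1−k²)/d_s² = (1−k²)/(1−k⁴)^(2/3) = 0.5191.
Mass saving = 1 − 0.5191 = 48.1 %.

48.1 %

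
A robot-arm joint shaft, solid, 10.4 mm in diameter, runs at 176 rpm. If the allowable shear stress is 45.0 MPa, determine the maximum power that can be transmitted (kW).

J = πd⁴/32 = π(0.0104)⁴/32 = 1.149×10^-9 m⁴.
T_max = τ_allow·J/r = 4.50×10^7 × 1.149×10^-9 / 0.00520 = 9.939 N·m.
ω = 2π·176/60 = 18.43 rad/s, so P_max = T_max·ω = 183.2 W.

0.183 kW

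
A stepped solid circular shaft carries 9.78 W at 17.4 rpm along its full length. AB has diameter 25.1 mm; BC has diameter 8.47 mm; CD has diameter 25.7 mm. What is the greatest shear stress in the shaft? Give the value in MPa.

45.0 MPa

ω = 2π·17.4/60 = 1.822 rad/s, so T = P/ω = 9.78 / 1.822 = 5.367 N·m.
Under the same torque, τ_max = 16T/(πd³) is largest where d is smallest — segment BC (d = 8.47 mm).
τ_max = 16·5.367/(π·(0.00847)³) = 4.499×10^7 Pa.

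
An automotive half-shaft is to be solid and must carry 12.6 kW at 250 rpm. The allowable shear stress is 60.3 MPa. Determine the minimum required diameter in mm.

34.4 mm

ω = 2π·250/60 = 26.18 rad/s, so T = P/ω = 12.6×10³ / 26.18 = 481.3 N·m.
For a solid shaft τ_max = 16T/(πd³), so d = (16T/(π τ_allow))^(1/3) = (16·481.3/(π·6.03×10^7))^(1/3) = 0.03438 m.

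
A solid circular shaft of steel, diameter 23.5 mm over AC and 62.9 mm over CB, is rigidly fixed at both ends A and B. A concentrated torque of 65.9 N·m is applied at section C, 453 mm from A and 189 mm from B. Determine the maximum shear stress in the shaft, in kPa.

1340 kPa

Compatibility: T_A·a/J_AC = T_B·b/J_CB with T_A + T_B = T₀.
J_AC = 2.99×10^-8 m⁴, J_CB = 1.54×10^-6 m⁴, so T_A = T₀·(J_AC/a)/((J_AC/a)+(J_CB/b)) = 0.5314 N·m, T_B = 65.37 N·m.
τ in each portion: τ_AC = 2.09×10^5 Pa, τ_CB = 1.34×10^6 Pa; maximum is in CB.
τ_max = T_CB·r/J = 65.37·0.0314/1.54×10^-6 = 1.338×10^6 Pa.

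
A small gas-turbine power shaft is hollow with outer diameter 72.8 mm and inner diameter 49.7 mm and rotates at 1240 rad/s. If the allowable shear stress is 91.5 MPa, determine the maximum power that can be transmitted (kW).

J = π(d_o⁴ − d_i⁴)/32 = π(0.0728⁴ − 0.0497⁴)/32 = 2.159×10^-6 m⁴.
T_max = τ_allow·J/r = 9.15×10^7 × 2.159×10^-6 / 0.0364 = 5426 N·m.
ω = 1240 rad/s, so P_max = T_max·ω = 6.728×10^6 W.

6730 kW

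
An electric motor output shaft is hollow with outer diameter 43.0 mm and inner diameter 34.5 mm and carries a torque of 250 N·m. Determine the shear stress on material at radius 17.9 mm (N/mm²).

22.8 N/mm²

J = π(d_o⁴ − d_i⁴)/32 = π(0.0430⁴ − 0.0345⁴)/32 = 1.966×10^-7 m⁴.
Shear stress varies linearly with radius: τ = T·r/J = 250.0 × 0.0179 / 1.966×10^-7 = 2.277×10^7 Pa.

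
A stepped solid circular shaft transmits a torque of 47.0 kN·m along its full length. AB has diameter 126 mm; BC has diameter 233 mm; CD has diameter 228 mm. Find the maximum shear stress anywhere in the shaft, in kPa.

Under the same torque, τ_max = 16T/(πd³) is largest where d is smallest — segment AB (d = 126 mm).
τ_max = 16·47000/(π·(0.126)³) = 1.197×10^8 Pa.

120000 kPa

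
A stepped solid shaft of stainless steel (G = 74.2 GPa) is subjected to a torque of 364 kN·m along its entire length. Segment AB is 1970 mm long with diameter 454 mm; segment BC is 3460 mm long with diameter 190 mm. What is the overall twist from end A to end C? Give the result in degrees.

J_AB = π(0.454)⁴/32 = 4.17×10^-3 m⁴; J_BC = π(0.190)⁴/32 = 1.28×10^-4 m⁴.
θ = (T/G)·Σ L_i/J_i = (364000/74.2×10⁹)·(1.97/4.17×10^-3 + 3.46/1.28×10^-4) = 0.1350 rad.

7.73°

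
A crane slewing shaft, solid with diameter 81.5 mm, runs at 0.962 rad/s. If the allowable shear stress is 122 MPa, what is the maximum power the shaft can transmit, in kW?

J = πd⁴/32 = π(0.0815)⁴/32 = 4.331×10^-6 m⁴.
T_max = τ_allow·J/r = 1.22×10^8 × 4.331×10^-6 / 0.0408 = 12970 N·m.
ω = 0.962 rad/s, so P_max = T_max·ω = 1.247×10^4 W.

12.5 kW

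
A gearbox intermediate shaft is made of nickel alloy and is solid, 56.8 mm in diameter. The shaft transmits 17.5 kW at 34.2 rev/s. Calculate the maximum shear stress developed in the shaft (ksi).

ω = 2π·34.2 = 214.9 rad/s, so T = P/ω = 17.5×10³ / 214.9 = 81.44 N·m.
J = πd⁴/32 = π(0.0568)⁴/32 = 1.022×10^-6 m⁴.
τ_max = T·r/J = 81.44 × 0.0284 / 1.022×10^-6 = 2.263×10^6 Pa.

0.328 ksi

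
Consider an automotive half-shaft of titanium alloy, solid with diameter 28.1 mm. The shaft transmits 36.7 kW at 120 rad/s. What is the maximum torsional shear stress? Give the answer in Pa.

ω = 120 rad/s, so T = P/ω = 36.7×10³ / 120.0 = 305.8 N·m.
J = πd⁴/32 = π(0.0281)⁴/32 = 6.121×10^-8 m⁴.
τ_max = T·r/J = 305.8 × 0.0140 / 6.121×10^-8 = 7.020×10^7 Pa.

7.02e7 Pa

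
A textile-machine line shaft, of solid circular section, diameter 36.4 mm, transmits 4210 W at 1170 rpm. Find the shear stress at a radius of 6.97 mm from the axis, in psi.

202 psi

ω = 2π·1170/60 = 122.5 rad/s, so T = P/ω = 4210 / 122.5 = 34.36 N·m.
J = πd⁴/32 = π(0.0364)⁴/32 = 1.723×10^-7 m⁴.
Shear stress varies linearly with radius: τ = T·r/J = 34.36 × 0.00697 / 1.723×10^-7 = 1.390×10^6 Pa.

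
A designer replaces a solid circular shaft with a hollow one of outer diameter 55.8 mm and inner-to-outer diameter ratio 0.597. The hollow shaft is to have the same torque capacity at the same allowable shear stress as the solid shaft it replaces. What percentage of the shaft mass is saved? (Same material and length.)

29.5 %

Equal τ_max and T ⇒ the solid shaft needs d_s³ = d_o³(1−k⁴), so d_s = 55.8·(1−0.597⁴)^(1/3) = 53.33 mm.
Area ratio A_h/A_s = d_o²(1−k²)/d_s² = (1−k²)/(1−k⁴)^(2/3) = 0.7046.
Mass saving = 1 − 0.7046 = 29.5 %.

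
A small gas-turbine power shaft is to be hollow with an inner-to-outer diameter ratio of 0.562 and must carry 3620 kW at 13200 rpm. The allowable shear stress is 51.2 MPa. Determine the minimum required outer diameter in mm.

ω = 2π·13200/60 = 1382 rad/s, so T = P/ω = 3620×10³ / 1382 = 2619 N·m.
For a hollow shaft with d_i/d_o = 0.562: τ_max = 16T/(π d_o³ (1−k⁴)), so d_o = [16T/(π τ_allow (1−k⁴))]^(1/3) = [16·2619/(π·5.12×10^7·0.9002)]^(1/3) = 0.06614 m.

66.1 mm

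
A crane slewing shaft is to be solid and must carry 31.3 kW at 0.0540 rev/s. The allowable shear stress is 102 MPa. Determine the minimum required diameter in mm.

ω = 2π·0.0540 = 0.3393 rad/s, so T = P/ω = 31.3×10³ / 0.3393 = 92250 N·m.
For a solid shaft τ_max = 16T/(πd³), so d = (16T/(π τ_allow))^(1/3) = (16·92250/(π·1.02×10^8))^(1/3) = 0.1664 m.

166 mm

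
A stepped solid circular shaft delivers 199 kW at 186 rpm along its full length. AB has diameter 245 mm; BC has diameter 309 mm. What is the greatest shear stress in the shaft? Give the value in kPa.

ω = 2π·186/60 = 19.48 rad/s, so T = P/ω = 199×10³ / 19.48 = 10220 N·m.
Under the same torque, τ_max = 16T/(πd³) is largest where d is smallest — segment AB (d = 245 mm).
τ_max = 16·10220/(π·(0.245)³) = 3.538×10^6 Pa.

3540 kPa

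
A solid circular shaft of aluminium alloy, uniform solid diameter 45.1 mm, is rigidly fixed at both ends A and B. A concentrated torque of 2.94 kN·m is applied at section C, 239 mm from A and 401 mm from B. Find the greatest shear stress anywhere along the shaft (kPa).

With uniform GJ and both ends fixed, compatibility θ_AC = θ_CB gives T_A·a = T_B·b, together with T_A + T_B = T₀.
T_A = T₀·b/(a+b) = 2940·401/640.0 = 1842 N·m; T_B = 1098 N·m.
τ in each portion: τ_AC = 1.02×10^8 Pa, τ_CB = 6.10×10^7 Pa; maximum is in AC.
τ_max = T_AC·r/J = 1842·0.0226/4.06×10^-7 = 1.023×10^8 Pa.

102000 kPa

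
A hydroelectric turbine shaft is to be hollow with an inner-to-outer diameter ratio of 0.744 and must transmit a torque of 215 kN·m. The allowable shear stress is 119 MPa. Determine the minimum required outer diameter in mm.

For a hollow shaft with d_i/d_o = 0.744: τ_max = 16T/(π d_o³ (1−k⁴)), so d_o = [16T/(π τ_allow (1−k⁴))]^(1/3) = [16·215000/(π·1.19×10^8·0.6936)]^(1/3) = 0.2367 m.

237 mm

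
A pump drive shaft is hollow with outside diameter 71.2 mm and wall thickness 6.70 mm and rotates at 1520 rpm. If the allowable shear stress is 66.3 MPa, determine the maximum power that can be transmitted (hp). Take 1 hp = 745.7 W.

J = π(d_o⁴ − d_i⁴)/32 = π(0.0712⁴ − 0.0578⁴)/32 = 1.427×10^-6 m⁴.
T_max = τ_allow·J/r = 6.63×10^7 × 1.427×10^-6 / 0.0356 = 2658 N·m.
ω = 2π·1520/60 = 159.2 rad/s, so P_max = T_max·ω = 4.231×10^5 W.

567 hp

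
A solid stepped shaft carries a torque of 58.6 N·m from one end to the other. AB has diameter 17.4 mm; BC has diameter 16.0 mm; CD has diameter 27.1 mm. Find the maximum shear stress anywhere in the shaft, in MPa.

Under the same torque, τ_max = 16T/(πd³) is largest where d is smallest — segment BC (d = 16.0 mm).
τ_max = 16·58.60/(π·(0.0160)³) = 7.286×10^7 Pa.

72.9 MPa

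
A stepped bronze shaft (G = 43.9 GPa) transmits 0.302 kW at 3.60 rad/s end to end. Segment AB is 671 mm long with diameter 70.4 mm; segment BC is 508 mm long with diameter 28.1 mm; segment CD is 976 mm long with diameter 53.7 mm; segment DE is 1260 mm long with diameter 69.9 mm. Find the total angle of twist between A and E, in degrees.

1.13°

ω = 3.60 rad/s, so T = P/ω = 0.302×10³ / 3.600 = 83.89 N·m.
J_AB = π(0.0704)⁴/32 = 2.41×10^-6 m⁴; J_BC = π(0.0281)⁴/32 = 6.12×10^-8 m⁴; J_CD = π(0.0537)⁴/32 = 8.16×10^-7 m⁴; J_DE = π(0.0699)⁴/32 = 2.34×10^-6 m⁴.
θ = (T/G)·Σ L_i/J_i = (83.89/43.9×10⁹)·(0.671/2.41×10^-6 + 0.508/6.12×10^-8 + 0.976/8.16×10^-7 + 1.26/2.34×10^-6) = 0.01970 rad.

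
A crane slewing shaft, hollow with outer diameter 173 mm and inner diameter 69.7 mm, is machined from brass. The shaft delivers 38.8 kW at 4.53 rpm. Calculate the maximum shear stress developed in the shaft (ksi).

12.0 ksi

ω = 2π·4.53/60 = 0.4744 rad/s, so T = P/ω = 38.8×10³ / 0.4744 = 81790 N·m.
J = π(d_o⁴ − d_i⁴)/32 = π(0.173⁴ − 0.0697⁴)/32 = 8.562×10^-5 m⁴.
τ_max = T·r/J = 81790 × 0.0865 / 8.562×10^-5 = 8.263×10^7 Pa.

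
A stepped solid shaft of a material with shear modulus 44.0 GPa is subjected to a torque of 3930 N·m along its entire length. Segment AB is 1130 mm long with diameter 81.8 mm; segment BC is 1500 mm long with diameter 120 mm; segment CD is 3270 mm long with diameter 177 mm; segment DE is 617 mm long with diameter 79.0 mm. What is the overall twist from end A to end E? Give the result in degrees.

2.69°

J_AB = π(0.0818)⁴/32 = 4.40×10^-6 m⁴; J_BC = π(0.120)⁴/32 = 2.04×10^-5 m⁴; J_CD = π(0.177)⁴/32 = 9.64×10^-5 m⁴; J_DE = π(0.0790)⁴/32 = 3.82×10^-6 m⁴.
θ = (T/G)·Σ L_i/J_i = (3930/44.0×10⁹)·(1.13/4.40×10^-6 + 1.50/2.04×10^-5 + 3.27/9.64×10^-5 + 0.617/3.82×10^-6) = 0.04699 rad.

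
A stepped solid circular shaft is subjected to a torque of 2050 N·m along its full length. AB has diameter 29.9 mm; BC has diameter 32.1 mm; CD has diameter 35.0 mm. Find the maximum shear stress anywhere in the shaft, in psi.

Under the same torque, τ_max = 16T/(πd³) is largest where d is smallest — segment AB (d = 29.9 mm).
τ_max = 16·2050/(π·(0.0299)³) = 3.906×10^8 Pa.

56600 psi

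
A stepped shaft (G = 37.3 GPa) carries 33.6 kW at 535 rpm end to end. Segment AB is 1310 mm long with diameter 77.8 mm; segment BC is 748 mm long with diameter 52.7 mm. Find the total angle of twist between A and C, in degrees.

1.25°

ω = 2π·535/60 = 56.03 rad/s, so T = P/ω = 33.6×10³ / 56.03 = 599.7 N·m.
J_AB = π(0.0778)⁴/32 = 3.60×10^-6 m⁴; J_BC = π(0.0527)⁴/32 = 7.57×10^-7 m⁴.
θ = (T/G)·Σ L_i/J_i = (599.7/37.3×10⁹)·(1.31/3.60×10^-6 + 0.748/7.57×10^-7) = 0.02174 rad.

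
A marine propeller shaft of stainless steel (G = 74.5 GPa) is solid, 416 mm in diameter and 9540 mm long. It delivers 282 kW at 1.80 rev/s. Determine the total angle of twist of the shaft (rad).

0.00109 rad

ω = 2π·1.80 = 11.31 rad/s, so T = P/ω = 282×10³ / 11.31 = 24930 N·m.
J = πd⁴/32 = π(0.416)⁴/32 = 2.940×10^-3 m⁴.
θ = T·L/(G·J) = 24930 × 9.54 / (74.5×10⁹ × 2.940×10^-3) = 1.086×10^-3 rad.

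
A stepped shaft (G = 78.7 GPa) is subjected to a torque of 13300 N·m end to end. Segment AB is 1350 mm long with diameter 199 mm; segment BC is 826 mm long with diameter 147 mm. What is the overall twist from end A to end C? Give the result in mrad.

J_AB = π(0.199)⁴/32 = 1.54×10^-4 m⁴; J_BC = π(0.147)⁴/32 = 4.58×10^-5 m⁴.
θ = (T/G)·Σ L_i/J_i = (13300/78.7×10⁹)·(1.35/1.54×10^-4 + 0.826/4.58×10^-5) = 4.527×10^-3 rad.

4.53 mrad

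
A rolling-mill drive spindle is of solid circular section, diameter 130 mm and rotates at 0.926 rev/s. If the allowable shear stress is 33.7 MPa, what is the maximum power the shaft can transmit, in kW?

J = πd⁴/32 = π(0.130)⁴/32 = 2.804×10^-5 m⁴.
T_max = τ_allow·J/r = 3.37×10^7 × 2.804×10^-5 / 0.0650 = 14540 N·m.
ω = 2π·0.926 = 5.818 rad/s, so P_max = T_max·ω = 8.458×10^4 W.

84.6 kW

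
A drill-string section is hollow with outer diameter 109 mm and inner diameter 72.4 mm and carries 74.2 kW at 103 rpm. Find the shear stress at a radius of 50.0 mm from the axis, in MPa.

ω = 2π·103/60 = 10.79 rad/s, so T = P/ω = 74.2×10³ / 10.79 = 6879 N·m.
J = π(d_o⁴ − d_i⁴)/32 = π(0.109⁴ − 0.0724⁴)/32 = 1.116×10^-5 m⁴.
Shear stress varies linearly with radius: τ = T·r/J = 6879 × 0.0500 / 1.116×10^-5 = 3.082×10^7 Pa.

30.8 MPa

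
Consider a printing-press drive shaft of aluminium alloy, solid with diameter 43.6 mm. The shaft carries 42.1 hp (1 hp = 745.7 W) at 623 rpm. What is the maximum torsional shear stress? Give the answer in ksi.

4.29 ksi

ω = 2π·623/60 = 65.24 rad/s, so T = P/ω = 42.1×745.7 / 65.24 = 481.2 N·m.
J = πd⁴/32 = π(0.0436)⁴/32 = 3.548×10^-7 m⁴.
τ_max = T·r/J = 481.2 × 0.0218 / 3.548×10^-7 = 2.957×10^7 Pa.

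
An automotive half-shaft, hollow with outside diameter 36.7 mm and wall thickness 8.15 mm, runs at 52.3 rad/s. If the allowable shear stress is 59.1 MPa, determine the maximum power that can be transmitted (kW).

J = π(d_o⁴ − d_i⁴)/32 = π(0.0367⁴ − 0.0204⁴)/32 = 1.611×10^-7 m⁴.
T_max = τ_allow·J/r = 5.91×10^7 × 1.611×10^-7 / 0.0184 = 518.8 N·m.
ω = 52.3 rad/s, so P_max = T_max·ω = 2.714×10^4 W.

27.1 kW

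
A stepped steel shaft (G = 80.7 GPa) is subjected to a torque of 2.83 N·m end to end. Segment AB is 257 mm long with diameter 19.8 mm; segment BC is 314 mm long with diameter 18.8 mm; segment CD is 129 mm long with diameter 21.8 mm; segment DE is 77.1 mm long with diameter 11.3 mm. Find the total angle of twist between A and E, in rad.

J_AB = π(0.0198)⁴/32 = 1.51×10^-8 m⁴; J_BC = π(0.0188)⁴/32 = 1.23×10^-8 m⁴; J_CD = π(0.0218)⁴/32 = 2.22×10^-8 m⁴; J_DE = π(0.0113)⁴/32 = 1.60×10^-9 m⁴.
θ = (T/G)·Σ L_i/J_i = (2.830/80.7×10⁹)·(0.257/1.51×10^-8 + 0.314/1.23×10^-8 + 0.129/2.22×10^-8 + 0.0771/1.60×10^-9) = 3.388×10^-3 rad.

0.00339 rad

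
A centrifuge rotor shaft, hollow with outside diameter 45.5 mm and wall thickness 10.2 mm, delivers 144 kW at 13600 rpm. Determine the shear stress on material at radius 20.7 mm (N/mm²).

ω = 2π·13600/60 = 1424 rad/s, so T = P/ω = 144×10³ / 1424 = 101.1 N·m.
J = π(d_o⁴ − d_i⁴)/32 = π(0.0455⁴ − 0.0251⁴)/32 = 3.818×10^-7 m⁴.
Shear stress varies linearly with radius: τ = T·r/J = 101.1 × 0.0207 / 3.818×10^-7 = 5.482×10^6 Pa.

5.48 N/mm²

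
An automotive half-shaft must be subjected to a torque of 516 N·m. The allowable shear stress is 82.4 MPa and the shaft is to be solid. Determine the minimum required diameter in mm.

31.7 mm

For a solid shaft τ_max = 16T/(πd³), so d = (16T/(π τ_allow))^(1/3) = (16·516.0/(π·8.24×10^7))^(1/3) = 0.03171 m.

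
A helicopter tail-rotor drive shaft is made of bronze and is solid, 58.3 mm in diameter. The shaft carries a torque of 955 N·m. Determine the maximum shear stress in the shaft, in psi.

J = πd⁴/32 = π(0.0583)⁴/32 = 1.134×10^-6 m⁴.
τ_max = T·r/J = 955.0 × 0.0291 / 1.134×10^-6 = 2.455×10^7 Pa.

3560 psi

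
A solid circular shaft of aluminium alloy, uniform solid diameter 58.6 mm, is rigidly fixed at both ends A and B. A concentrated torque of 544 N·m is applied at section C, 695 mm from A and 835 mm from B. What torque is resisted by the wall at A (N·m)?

With uniform GJ and both ends fixed, compatibility θ_AC = θ_CB gives T_A·a = T_B·b, together with T_A + T_B = T₀.
T_A = T₀·b/(a+b) = 544.0·835/1530 = 296.9 N·m; T_B = 247.1 N·m.

297 N·m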